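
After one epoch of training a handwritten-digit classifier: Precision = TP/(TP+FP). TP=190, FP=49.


Precision = TP/(TP+FP)
= 190/(190+49)
= 190/239 = 79.5%

79.5%


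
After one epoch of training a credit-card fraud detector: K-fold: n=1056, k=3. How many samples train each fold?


Fold size = 1056/3 = 352
Training per fold = 1056 - 352 = 704

704


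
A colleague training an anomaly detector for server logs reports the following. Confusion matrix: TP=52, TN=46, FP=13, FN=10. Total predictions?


Total = TP + TN + FP + FN
= 52 + 46 + 13 + 10
= 121
(Predicted positive: 65, predicted negative: 56)

121


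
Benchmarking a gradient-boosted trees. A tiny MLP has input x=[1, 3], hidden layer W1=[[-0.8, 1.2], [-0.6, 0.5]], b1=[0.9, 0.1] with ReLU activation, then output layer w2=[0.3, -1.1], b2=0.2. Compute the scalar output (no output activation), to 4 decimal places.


z1[0] = (-0.8)·(1) + (1.2)·(3) + 0.9 = 3.7
z1[1] = (-0.6)·(1) + (0.5)·(3) + 0.1 = 1.0
h = ReLU(z1) = [3.7, 1.0]
output = (0.3)·(3.7) + (-1.1)·(1.0) + 0.2 = 0.21

0.21


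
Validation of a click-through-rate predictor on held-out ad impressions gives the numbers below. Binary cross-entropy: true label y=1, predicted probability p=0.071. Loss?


BCE = -[y·ln(p) + (1-y)·ln(1-p)]
= -1·ln(0.071) - 0
= -ln(0.071) = 2.6451

2.6451


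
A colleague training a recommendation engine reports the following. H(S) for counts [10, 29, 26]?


Probabilities: [10/65, 29/65, 26/65] ≈ [0.1538, 0.4462, 0.4]
H = -((10/65)·log₂(10/65) + (29/65)·log₂(29/65) + (26/65)·log₂(26/65))
  = 1.4637 bits

1.4637 bits


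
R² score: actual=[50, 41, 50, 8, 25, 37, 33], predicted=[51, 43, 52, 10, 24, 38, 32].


ȳ = 34.8571
SS_res = Σ(y-ŷ)² = 16
SS_tot = Σ(y-ȳ)² = 1322.86
R² = 1 - SS_res/SS_tot = 1 - 0.0121 = 0.9879

0.9879


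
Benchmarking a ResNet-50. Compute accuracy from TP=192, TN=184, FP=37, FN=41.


Accuracy = (TP+TN)/(TP+TN+FP+FN)
= (192+184)/(454)
= 376/454 = 82.82%

82.82%


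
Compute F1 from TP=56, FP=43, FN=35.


Precision = 56/99 = 0.5657
Recall = 56/91 = 0.6154
F1 = 2·P·R/(P+R) = 2·TP/(2·TP+FP+FN) = 112/(112+43+35) = 112/190 = 0.5895

0.5895


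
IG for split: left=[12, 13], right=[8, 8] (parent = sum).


Parent = [20, 21], H_parent = 0.9996
H_left = 0.9988 (n=25), H_right = 1 (n=16)
H_children = (25/41)·0.9988 + (16/41)·1 = 0.9993
IG = 0.9996 - 0.9993 = 0.0003

0.0003


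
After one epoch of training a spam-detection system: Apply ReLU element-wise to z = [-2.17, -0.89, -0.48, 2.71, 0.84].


ReLU(-2.17) = max(0, -2.17) = 0.0
ReLU(-0.89) = max(0, -0.89) = 0.0
ReLU(-0.48) = max(0, -0.48) = 0.0
ReLU(2.71) = max(0, 2.71) = 2.71
ReLU(0.84) = max(0, 0.84) = 0.84
result = [0.0, 0.0, 0.0, 2.71, 0.84]

[0.0, 0.0, 0.0, 2.71, 0.84]


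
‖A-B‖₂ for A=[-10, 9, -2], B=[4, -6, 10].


d = √((-10-4)² + (9+ 6)² + (-2-10)²)
  = √(196 + 225 + 144)
  = √565 = 23.7697

23.7697


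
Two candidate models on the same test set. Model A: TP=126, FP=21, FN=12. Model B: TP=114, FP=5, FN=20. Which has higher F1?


Model A: P=126/147=0.8571, R=126/138=0.913, F1=2PR/(P+R)=2TP/(2TP+FP+FN)=252/285=0.8842
Model B: P=114/119=0.958, R=114/134=0.8507, F1=2PR/(P+R)=2TP/(2TP+FP+FN)=228/253=0.9012
0.8842 < 0.9012 → Model B

Model B


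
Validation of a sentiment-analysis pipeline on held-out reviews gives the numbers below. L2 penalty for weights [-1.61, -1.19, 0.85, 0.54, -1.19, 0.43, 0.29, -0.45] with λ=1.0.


‖w‖₂² = (-1.61)² + (-1.19)² + (0.85)² + (0.54)² + (-1.19)² + (0.43)² + (0.29)² + (-0.45)²
     = 2.5921 + 1.4161 + 0.7225 + 0.2916 + 1.4161 + 0.1849 + 0.0841 + 0.2025
     = 6.9099
λ·‖w‖₂² = 1.0·6.9099 = 6.9099

6.9099


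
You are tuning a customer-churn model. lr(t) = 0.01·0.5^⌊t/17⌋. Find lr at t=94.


n_drops = ⌊94/17⌋ = 5
lr = 0.01·0.5^5 = 0.01·0.03125 = 0.0003125

0.0003125


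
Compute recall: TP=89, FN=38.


Recall = TP/(TP+FN)
= 89/(89+38)
= 89/127 = 70.08%

70.08%


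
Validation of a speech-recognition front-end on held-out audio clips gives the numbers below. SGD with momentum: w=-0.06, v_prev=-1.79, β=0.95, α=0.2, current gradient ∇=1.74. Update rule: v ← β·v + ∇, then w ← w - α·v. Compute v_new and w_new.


v_new = 0.95·-1.79 + 1.74 = -1.7005 + 1.74 = 0.0395
w_new = -0.06 - 0.2·0.0395 = -0.06 - 0.0079 = -0.0679

v_new=0.0395, w_new=-0.0679


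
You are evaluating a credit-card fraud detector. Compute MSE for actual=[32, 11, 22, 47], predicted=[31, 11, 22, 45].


Squared errors: (32-31)²=1, (11-11)²=0, (22-22)²=0, (47-45)²=4
Sum = 5
MSE = 5/4 = 5/4

5/4


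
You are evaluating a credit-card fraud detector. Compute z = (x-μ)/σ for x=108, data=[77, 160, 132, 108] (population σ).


μ = 119.25, σ = 30.5563
z = (108 - 119.25)/30.5563 = -0.3682

-0.3682


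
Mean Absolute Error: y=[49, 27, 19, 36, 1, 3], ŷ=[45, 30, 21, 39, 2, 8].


Absolute errors: |49-45|=4, |27-30|=3, |19-21|=2, |36-39|=3, |1-2|=1, |3-8|=5
Sum = 18
MAE = 18/6 = 3

3


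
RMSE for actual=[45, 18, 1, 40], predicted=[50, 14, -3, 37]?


MSE = 66/4 = 16.5
RMSE = √(66/4) = 4.062

4.062


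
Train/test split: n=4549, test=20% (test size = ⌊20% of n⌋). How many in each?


Test = ⌊4549·20/100⌋ = 909
Train = 4549 - 909 = 3640

Train: 3640, Test: 909


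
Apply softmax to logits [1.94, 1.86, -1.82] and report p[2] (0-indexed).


Exponentials: e^1.94=6.9588, e^1.86=6.4237, e^-1.82=0.162
Sum = 13.5445
Softmax = [0.5138, 0.4743, 0.012]
p[2] = 0.162/13.5445 = 0.012

0.012


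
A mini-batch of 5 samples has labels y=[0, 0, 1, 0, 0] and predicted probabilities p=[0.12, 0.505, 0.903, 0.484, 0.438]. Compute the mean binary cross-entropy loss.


L[0] = -ln(1-0.12) = -ln(0.88) = 0.1278
L[1] = -ln(1-0.505) = -ln(0.495) = 0.7032
L[2] = -ln(0.903) = 0.102
L[3] = -ln(1-0.484) = -ln(0.516) = 0.6616
L[4] = -ln(1-0.438) = -ln(0.562) = 0.5763
mean = (0.1278 + 0.7032 + 0.102 + 0.6616 + 0.5763)/5 = 0.4342

0.4342


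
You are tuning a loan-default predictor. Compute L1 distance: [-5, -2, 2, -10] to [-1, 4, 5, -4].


d = |-5+ 1| + |-2-4| + |2-5| + |-10+ 4|
  = 4 + 6 + 3 + 6
  = 19

19


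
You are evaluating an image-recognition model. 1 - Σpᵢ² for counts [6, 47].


Probabilities: [6/53, 47/53] ≈ [0.1132, 0.8868]
Σpᵢ² = (36 + 2209)/53² = 2245/2809
Gini = 1 - Σpᵢ² = 1 - 2245/2809 = 0.2008

0.2008


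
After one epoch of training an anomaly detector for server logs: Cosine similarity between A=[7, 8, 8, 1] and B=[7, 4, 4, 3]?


A·B = 7·7 + 8·4 + 8·4 + 1·3 = 116
‖A‖ = √178 = 13.3417, ‖B‖ = √90 = 9.4868
cos = 116/(√178·√90) = 116/√16020 = 0.9165

0.9165


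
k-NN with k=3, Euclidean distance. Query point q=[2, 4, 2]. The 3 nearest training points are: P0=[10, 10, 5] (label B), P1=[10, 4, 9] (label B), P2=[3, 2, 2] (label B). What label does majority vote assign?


d(q,P0) = 10.4403  (label B)
d(q,P1) = 10.6301  (label B)
d(q,P2) = 2.2361  (label B)
Votes: A=0, B=3
Majority → B

B


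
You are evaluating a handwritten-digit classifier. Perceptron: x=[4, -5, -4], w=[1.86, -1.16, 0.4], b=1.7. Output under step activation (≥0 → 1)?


z = (4)·(1.86) + (-5)·(-1.16) + (-4)·(0.4) + 1.7
  = 13.34
step(z) = 1 (z≥0)

1


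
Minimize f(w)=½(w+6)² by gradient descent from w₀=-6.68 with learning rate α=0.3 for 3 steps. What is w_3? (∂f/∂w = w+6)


step 1: grad = -6.68+6 = -0.68; w = -6.68 - 0.3·(-0.68) = -6.476
step 2: grad = -6.476+6 = -0.476; w = -6.476 - 0.3·(-0.476) = -6.3332
step 3: grad = -6.3332+6 = -0.3332; w = -6.3332 - 0.3·(-0.3332) = -6.23324

-6.23324


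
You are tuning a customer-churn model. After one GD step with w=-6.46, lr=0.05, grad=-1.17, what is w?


w_new = w - α·∇
= -6.46 - 0.05·-1.17
= -6.46 + 0.0585
= -6.4015

-6.4015


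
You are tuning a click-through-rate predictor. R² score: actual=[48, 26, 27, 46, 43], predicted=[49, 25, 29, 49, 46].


ȳ = 38
SS_res = Σ(y-ŷ)² = 24
SS_tot = Σ(y-ȳ)² = 454
R² = 1 - SS_res/SS_tot = 1 - 0.0529 = 0.9471

0.9471


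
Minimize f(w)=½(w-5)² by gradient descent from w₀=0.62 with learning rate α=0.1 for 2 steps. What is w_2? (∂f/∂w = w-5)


step 1: grad = 0.62-5 = -4.38; w = 0.62 - 0.1·(-4.38) = 1.058
step 2: grad = 1.058-5 = -3.942; w = 1.058 - 0.1·(-3.942) = 1.4522

1.4522


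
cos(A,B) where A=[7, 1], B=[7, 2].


A·B = 7·7 + 1·2 = 51
‖A‖ = √50 = 7.0711, ‖B‖ = √53 = 7.2801
cos = 51/(√50·√53) = 51/√2650 = 0.9907

0.9907


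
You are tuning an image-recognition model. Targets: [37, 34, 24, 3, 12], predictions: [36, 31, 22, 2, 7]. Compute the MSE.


Squared errors: (37-36)²=1, (34-31)²=9, (24-22)²=4, (3-2)²=1, (12-7)²=25
Sum = 40
MSE = 40/5 = 8

8


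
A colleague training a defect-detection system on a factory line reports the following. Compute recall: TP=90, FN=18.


Recall = TP/(TP+FN)
= 90/(90+18)
= 90/108 = 83.33%

83.33%


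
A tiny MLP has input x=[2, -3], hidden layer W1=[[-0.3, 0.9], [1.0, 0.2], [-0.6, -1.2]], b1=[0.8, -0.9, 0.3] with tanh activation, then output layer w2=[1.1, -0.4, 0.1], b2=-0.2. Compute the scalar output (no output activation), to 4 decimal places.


z1[0] = (-0.3)·(2) + (0.9)·(-3) + 0.8 = -2.5
z1[1] = (1.0)·(2) + (0.2)·(-3) - 0.9 = 0.5
z1[2] = (-0.6)·(2) + (-1.2)·(-3) + 0.3 = 2.7
h = tanh(z1) = [-0.9866, 0.4621, 0.991]
output = (1.1)·(-0.9866) + (-0.4)·(0.4621) + (0.1)·(0.991) - 0.2 = -1.371

-1.371


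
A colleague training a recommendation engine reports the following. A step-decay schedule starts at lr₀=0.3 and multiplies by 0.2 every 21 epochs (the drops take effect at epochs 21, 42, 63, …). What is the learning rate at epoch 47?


n_drops = ⌊47/21⌋ = 2
lr = 0.3·0.2^2 = 0.3·0.04 = 0.012

0.012


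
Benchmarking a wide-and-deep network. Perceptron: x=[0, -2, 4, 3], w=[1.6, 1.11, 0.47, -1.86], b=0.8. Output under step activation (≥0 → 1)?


z = (0)·(1.6) + (-2)·(1.11) + (4)·(0.47) + (3)·(-1.86) + 0.8
  = -5.12
step(z) = 0 (z<0)

0


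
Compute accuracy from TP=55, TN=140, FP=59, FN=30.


Accuracy = (TP+TN)/(TP+TN+FP+FN)
= (55+140)/(284)
= 195/284 = 68.66%

68.66%


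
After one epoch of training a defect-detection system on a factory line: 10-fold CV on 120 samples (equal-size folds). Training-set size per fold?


Fold size = 120/10 = 12
Training per fold = 120 - 12 = 108

108


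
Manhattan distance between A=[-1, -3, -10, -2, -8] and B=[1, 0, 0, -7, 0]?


d = |-1-1| + |-3-0| + |-10-0| + |-2+ 7| + |-8-0|
  = 2 + 3 + 10 + 5 + 8
  = 28

28


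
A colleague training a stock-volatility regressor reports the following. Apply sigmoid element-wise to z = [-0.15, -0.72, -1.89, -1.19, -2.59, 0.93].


σ(-0.15) = 1/(1+e^0.15) = 0.4626
σ(-0.72) = 1/(1+e^0.72) = 0.3274
σ(-1.89) = 1/(1+e^1.89) = 0.1312
σ(-1.19) = 1/(1+e^1.19) = 0.2333
σ(-2.59) = 1/(1+e^2.59) = 0.0698
σ(0.93) = 1/(1+e^-0.93) = 0.7171
result = [0.4626, 0.3274, 0.1312, 0.2333, 0.0698, 0.7171]

[0.4626, 0.3274, 0.1312, 0.2333, 0.0698, 0.7171]


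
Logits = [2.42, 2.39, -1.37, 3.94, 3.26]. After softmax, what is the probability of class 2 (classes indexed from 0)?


Exponentials: e^2.42=11.2459, e^2.39=10.9135, e^-1.37=0.2541, e^3.94=51.4186, e^3.26=26.0495
Sum = 99.8816
Softmax = [0.1126, 0.1093, 0.0025, 0.5148, 0.2608]
p[2] = 0.2541/99.8816 = 0.0025

0.0025


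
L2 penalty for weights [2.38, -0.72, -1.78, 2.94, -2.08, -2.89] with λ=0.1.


‖w‖₂² = (2.38)² + (-0.72)² + (-1.78)² + (2.94)² + (-2.08)² + (-2.89)²
     = 5.6644 + 0.5184 + 3.1684 + 8.6436 + 4.3264 + 8.3521
     = 30.6733
λ·‖w‖₂² = 0.1·30.6733 = 3.06733

3.06733


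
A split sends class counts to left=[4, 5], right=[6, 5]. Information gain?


Parent = [10, 10], H_parent = 1
H_left = 0.9911 (n=9), H_right = 0.994 (n=11)
H_children = (9/20)·0.9911 + (11/20)·0.994 = 0.9927
IG = 1 - 0.9927 = 0.0073

0.0073


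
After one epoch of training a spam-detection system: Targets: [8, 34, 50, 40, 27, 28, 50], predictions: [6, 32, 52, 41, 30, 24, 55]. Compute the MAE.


Absolute errors: |8-6|=2, |34-32|=2, |50-52|=2, |40-41|=1, |27-30|=3, |28-24|=4, |50-55|=5
Sum = 19
MAE = 19/7 = 19/7

19/7


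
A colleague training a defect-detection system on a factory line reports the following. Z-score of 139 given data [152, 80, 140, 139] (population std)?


μ = 127.75, σ = 28.039
z = (139 - 127.75)/28.039 = 0.4012

0.4012


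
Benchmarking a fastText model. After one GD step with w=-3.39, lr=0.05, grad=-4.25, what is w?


w_new = w - α·∇
= -3.39 - 0.05·-4.25
= -3.39 + 0.2125
= -3.1775

-3.1775


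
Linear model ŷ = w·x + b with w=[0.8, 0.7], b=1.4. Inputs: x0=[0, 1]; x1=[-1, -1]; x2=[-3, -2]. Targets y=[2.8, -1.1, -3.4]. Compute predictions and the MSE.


ŷ0 = (0.8)·(0) + (0.7)·(1) + 1.4 = 2.1
ŷ1 = (0.8)·(-1) + (0.7)·(-1) + 1.4 = -0.1
ŷ2 = (0.8)·(-3) + (0.7)·(-2) + 1.4 = -2.4
errors² = [0.49, 1.0, 1.0]
MSE = 2.4900/3 = 0.83

0.83


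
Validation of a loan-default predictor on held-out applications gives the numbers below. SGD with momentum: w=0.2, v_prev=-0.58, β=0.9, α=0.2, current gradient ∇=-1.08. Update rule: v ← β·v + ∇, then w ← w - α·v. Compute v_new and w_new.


v_new = 0.9·-0.58 - 1.08 = -0.522 - 1.08 = -1.602
w_new = 0.2 - 0.2·-1.602 = 0.2 + 0.3204 = 0.5204

v_new=-1.602, w_new=0.5204


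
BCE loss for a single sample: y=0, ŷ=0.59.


BCE = -[y·ln(p) + (1-y)·ln(1-p)]
= -0 - 1·ln(1-0.59)
= -ln(0.41) = 0.8916

0.8916


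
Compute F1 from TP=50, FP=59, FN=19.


Precision = 50/109 = 0.4587
Recall = 50/69 = 0.7246
F1 = 2·P·R/(P+R) = 2·TP/(2·TP+FP+FN) = 100/(100+59+19) = 100/178 = 0.5618

0.5618


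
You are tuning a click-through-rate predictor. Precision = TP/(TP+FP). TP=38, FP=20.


Precision = TP/(TP+FP)
= 38/(38+20)
= 38/58 = 65.52%

65.52%


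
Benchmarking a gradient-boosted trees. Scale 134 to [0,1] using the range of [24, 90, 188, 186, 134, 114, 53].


min=24, max=188
(134-24)/(188-24) = 110/164 = 0.6707

0.6707


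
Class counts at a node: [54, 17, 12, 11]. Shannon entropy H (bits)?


Probabilities: [54/94, 17/94, 12/94, 11/94] ≈ [0.5745, 0.1809, 0.1277, 0.117]
H = -((54/94)·log₂(54/94) + (17/94)·log₂(17/94) + (12/94)·log₂(12/94) + (11/94)·log₂(11/94))
  = 1.6469 bits

1.6469 bits


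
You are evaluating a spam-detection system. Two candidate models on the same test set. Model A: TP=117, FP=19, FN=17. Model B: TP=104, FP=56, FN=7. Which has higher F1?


Model A: P=117/136=0.8603, R=117/134=0.8731, F1=2PR/(P+R)=2TP/(2TP+FP+FN)=234/270=0.8667
Model B: P=104/160=0.65, R=104/111=0.9369, F1=2PR/(P+R)=2TP/(2TP+FP+FN)=208/271=0.7675
0.8667 > 0.7675 → Model A

Model A


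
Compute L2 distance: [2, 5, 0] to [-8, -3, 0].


d = √((2+ 8)² + (5+ 3)² + (0-0)²)
  = √(100 + 64 + 0)
  = √164 = 12.8062

12.8062


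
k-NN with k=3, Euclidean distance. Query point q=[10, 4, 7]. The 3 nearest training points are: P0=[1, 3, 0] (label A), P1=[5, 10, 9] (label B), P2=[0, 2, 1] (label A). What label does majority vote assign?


d(q,P0) = 11.4455  (label A)
d(q,P1) = 8.0623  (label B)
d(q,P2) = 11.8322  (label A)
Votes: A=2, B=1
Majority → A

A


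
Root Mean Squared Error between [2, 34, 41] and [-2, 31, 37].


MSE = 41/3 = 13.6667
RMSE = √(41/3) = 3.6968

3.6968


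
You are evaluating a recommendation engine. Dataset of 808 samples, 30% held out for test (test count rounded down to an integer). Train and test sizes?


Test = ⌊808·30/100⌋ = 242
Train = 808 - 242 = 566

Train: 566, Test: 242


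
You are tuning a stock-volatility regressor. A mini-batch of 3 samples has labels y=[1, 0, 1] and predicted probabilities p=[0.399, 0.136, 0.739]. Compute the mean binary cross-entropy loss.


L[0] = -ln(0.399) = 0.9188
L[1] = -ln(1-0.136) = -ln(0.864) = 0.1462
L[2] = -ln(0.739) = 0.3025
mean = (0.9188 + 0.1462 + 0.3025)/3 = 0.4558

0.4558


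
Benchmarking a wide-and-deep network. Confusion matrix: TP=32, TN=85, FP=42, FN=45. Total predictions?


Total = TP + TN + FP + FN
= 32 + 85 + 42 + 45
= 204
(Predicted positive: 74, predicted negative: 130)

204


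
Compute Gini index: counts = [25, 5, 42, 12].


Probabilities: [25/84, 5/84, 42/84, 12/84] ≈ [0.2976, 0.0595, 0.5, 0.1429]
Σpᵢ² = (625 + 25 + 1764 + 144)/84² = 2558/7056
Gini = 1 - Σpᵢ² = 1 - 2558/7056 = 0.6375

0.6375


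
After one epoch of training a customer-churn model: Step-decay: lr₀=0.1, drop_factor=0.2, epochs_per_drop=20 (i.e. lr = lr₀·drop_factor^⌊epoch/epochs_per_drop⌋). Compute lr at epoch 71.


n_drops = ⌊71/20⌋ = 3
lr = 0.1·0.2^3 = 0.1·0.008 = 0.0008

0.0008


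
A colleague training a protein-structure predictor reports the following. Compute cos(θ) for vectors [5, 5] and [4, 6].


A·B = 5·4 + 5·6 = 50
‖A‖ = √50 = 7.0711, ‖B‖ = √52 = 7.2111
cos = 50/(√50·√52) = 50/√2600 = 0.9806

0.9806


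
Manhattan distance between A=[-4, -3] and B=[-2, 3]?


d = |-4+ 2| + |-3-3|
  = 2 + 6
  = 8

8


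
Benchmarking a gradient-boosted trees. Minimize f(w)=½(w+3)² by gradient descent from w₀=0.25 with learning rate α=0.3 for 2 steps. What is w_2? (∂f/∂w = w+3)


step 1: grad = 0.25+3 = 3.25; w = 0.25 - 0.3·(3.25) = -0.725
step 2: grad = -0.725+3 = 2.275; w = -0.725 - 0.3·(2.275) = -1.4075

-1.4075


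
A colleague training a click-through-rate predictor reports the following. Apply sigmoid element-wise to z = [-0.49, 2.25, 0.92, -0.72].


σ(-0.49) = 1/(1+e^0.49) = 0.3799
σ(2.25) = 1/(1+e^-2.25) = 0.9047
σ(0.92) = 1/(1+e^-0.92) = 0.715
σ(-0.72) = 1/(1+e^0.72) = 0.3274
result = [0.3799, 0.9047, 0.715, 0.3274]

[0.3799, 0.9047, 0.715, 0.3274]


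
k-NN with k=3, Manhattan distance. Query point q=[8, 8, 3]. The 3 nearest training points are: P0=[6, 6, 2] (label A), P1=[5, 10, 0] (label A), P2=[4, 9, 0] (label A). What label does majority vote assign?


d(q,P0) = 5  (label A)
d(q,P1) = 8  (label A)
d(q,P2) = 8  (label A)
Votes: A=3, B=0
Majority → A

A


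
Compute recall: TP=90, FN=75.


Recall = TP/(TP+FN)
= 90/(90+75)
= 90/165 = 54.55%

54.55%


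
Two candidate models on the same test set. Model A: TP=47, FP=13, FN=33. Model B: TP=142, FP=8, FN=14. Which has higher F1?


Model A: P=47/60=0.7833, R=47/80=0.5875, F1=2PR/(P+R)=2TP/(2TP+FP+FN)=94/140=0.6714
Model B: P=142/150=0.9467, R=142/156=0.9103, F1=2PR/(P+R)=2TP/(2TP+FP+FN)=284/306=0.9281
0.6714 < 0.9281 → Model B

Model B


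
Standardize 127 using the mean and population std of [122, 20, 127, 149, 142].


μ = 112, σ = 47.0277
z = (127 - 112)/47.0277 = 0.319

0.319


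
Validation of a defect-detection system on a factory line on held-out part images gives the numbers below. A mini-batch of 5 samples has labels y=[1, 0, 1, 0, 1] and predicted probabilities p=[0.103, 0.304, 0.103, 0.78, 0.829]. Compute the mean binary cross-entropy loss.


L[0] = -ln(0.103) = 2.273
L[1] = -ln(1-0.304) = -ln(0.696) = 0.3624
L[2] = -ln(0.103) = 2.273
L[3] = -ln(1-0.78) = -ln(0.22) = 1.5141
L[4] = -ln(0.829) = 0.1875
mean = (2.273 + 0.3624 + 2.273 + 1.5141 + 0.1875)/5 = 1.322

1.322


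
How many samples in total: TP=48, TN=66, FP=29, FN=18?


Total = TP + TN + FP + FN
= 48 + 66 + 29 + 18
= 161
(Predicted positive: 77, predicted negative: 84)

161


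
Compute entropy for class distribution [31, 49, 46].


Probabilities: [31/126, 49/126, 46/126] ≈ [0.246, 0.3889, 0.3651]
H = -((31/126)·log₂(31/126) + (49/126)·log₂(49/126) + (46/126)·log₂(46/126))
  = 1.5584 bits

1.5584 bits


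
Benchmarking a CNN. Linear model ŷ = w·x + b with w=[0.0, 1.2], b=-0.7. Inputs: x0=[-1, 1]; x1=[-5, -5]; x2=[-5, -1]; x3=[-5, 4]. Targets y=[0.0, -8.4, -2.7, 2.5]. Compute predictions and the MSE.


ŷ0 = (0.0)·(-1) + (1.2)·(1) - 0.7 = 0.5
ŷ1 = (0.0)·(-5) + (1.2)·(-5) - 0.7 = -6.7
ŷ2 = (0.0)·(-5) + (1.2)·(-1) - 0.7 = -1.9
ŷ3 = (0.0)·(-5) + (1.2)·(4) - 0.7 = 4.1
errors² = [0.25, 2.89, 0.64, 2.56]
MSE = 6.3400/4 = 1.585

1.585


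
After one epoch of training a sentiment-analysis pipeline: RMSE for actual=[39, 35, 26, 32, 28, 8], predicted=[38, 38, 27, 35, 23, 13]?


MSE = 70/6 = 11.6667
RMSE = √(70/6) = 3.4157

3.4157


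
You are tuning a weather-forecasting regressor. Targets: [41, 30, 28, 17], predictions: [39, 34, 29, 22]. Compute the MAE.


Absolute errors: |41-39|=2, |30-34|=4, |28-29|=1, |17-22|=5
Sum = 12
MAE = 12/4 = 3

3


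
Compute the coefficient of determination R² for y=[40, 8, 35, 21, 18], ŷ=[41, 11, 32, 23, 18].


ȳ = 24.4
SS_res = Σ(y-ŷ)² = 23
SS_tot = Σ(y-ȳ)² = 677.2
R² = 1 - SS_res/SS_tot = 1 - 0.034 = 0.966

0.966


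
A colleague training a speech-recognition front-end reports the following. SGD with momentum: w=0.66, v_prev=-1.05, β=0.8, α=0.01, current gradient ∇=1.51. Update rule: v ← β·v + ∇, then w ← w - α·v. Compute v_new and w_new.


v_new = 0.8·-1.05 + 1.51 = -0.84 + 1.51 = 0.67
w_new = 0.66 - 0.01·0.67 = 0.66 - 0.0067 = 0.6533

v_new=0.67, w_new=0.6533


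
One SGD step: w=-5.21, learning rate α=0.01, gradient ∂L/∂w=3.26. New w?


w_new = w - α·∇
= -5.21 - 0.01·3.26
= -5.21 - 0.0326
= -5.2426

-5.2426


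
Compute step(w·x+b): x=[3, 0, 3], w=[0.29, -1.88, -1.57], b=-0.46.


z = (3)·(0.29) + (0)·(-1.88) + (3)·(-1.57) - 0.46
  = -4.3
step(z) = 0 (z<0)

0


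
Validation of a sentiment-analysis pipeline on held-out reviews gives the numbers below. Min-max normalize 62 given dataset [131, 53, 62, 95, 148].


min=53, max=148
(62-53)/(148-53) = 9/95 = 0.0947

0.0947


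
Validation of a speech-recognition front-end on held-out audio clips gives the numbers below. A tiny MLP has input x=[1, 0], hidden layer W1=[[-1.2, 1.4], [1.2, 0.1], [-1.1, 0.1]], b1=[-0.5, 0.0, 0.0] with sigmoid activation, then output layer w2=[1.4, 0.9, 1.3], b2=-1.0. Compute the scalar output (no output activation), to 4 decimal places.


z1[0] = (-1.2)·(1) + (1.4)·(0) - 0.5 = -1.7
z1[1] = (1.2)·(1) + (0.1)·(0) + 0.0 = 1.2
z1[2] = (-1.1)·(1) + (0.1)·(0) + 0.0 = -1.1
h = sigmoid(z1) = [0.1545, 0.7685, 0.2497]
output = (1.4)·(0.1545) + (0.9)·(0.7685) + (1.3)·(0.2497) - 1.0 = 0.2326

0.2326


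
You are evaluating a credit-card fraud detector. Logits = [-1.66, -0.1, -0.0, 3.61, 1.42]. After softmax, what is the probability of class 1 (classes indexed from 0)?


Exponentials: e^-1.66=0.1901, e^-0.1=0.9048, e^-0.0=1, e^3.61=36.9661, e^1.42=4.1371
Sum = 43.1981
Softmax = [0.0044, 0.0209, 0.0231, 0.8557, 0.0958]
p[1] = 0.9048/43.1981 = 0.0209

0.0209


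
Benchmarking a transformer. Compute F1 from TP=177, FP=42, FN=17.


Precision = 177/219 = 0.8082
Recall = 177/194 = 0.9124
F1 = 2·P·R/(P+R) = 2·TP/(2·TP+FP+FN) = 354/(354+42+17) = 354/413 = 0.8571

0.8571


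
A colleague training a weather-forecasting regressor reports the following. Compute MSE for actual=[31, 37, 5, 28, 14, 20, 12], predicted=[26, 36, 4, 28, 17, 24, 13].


Squared errors: (31-26)²=25, (37-36)²=1, (5-4)²=1, (28-28)²=0, (14-17)²=9, (20-24)²=16, (12-13)²=1
Sum = 53
MSE = 53/7 = 53/7

53/7


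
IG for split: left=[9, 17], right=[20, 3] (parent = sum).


Parent = [29, 20], H_parent = 0.9755
H_left = 0.9306 (n=26), H_right = 0.5586 (n=23)
H_children = (26/49)·0.9306 + (23/49)·0.5586 = 0.756
IG = 0.9755 - 0.756 = 0.2195

0.2195


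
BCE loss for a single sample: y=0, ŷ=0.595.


BCE = -[y·ln(p) + (1-y)·ln(1-p)]
= -0 - 1·ln(1-0.595)
= -ln(0.405) = 0.9039

0.9039


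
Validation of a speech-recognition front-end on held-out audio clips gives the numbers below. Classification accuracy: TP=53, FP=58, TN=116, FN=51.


Accuracy = (TP+TN)/(TP+TN+FP+FN)
= (53+116)/(278)
= 169/278 = 60.79%

60.79%


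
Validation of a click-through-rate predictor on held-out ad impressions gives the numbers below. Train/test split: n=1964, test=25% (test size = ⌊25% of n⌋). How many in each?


Test = ⌊1964·25/100⌋ = 491
Train = 1964 - 491 = 1473

Train: 1473, Test: 491


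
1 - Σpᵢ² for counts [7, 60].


Probabilities: [7/67, 60/67] ≈ [0.1045, 0.8955]
Σpᵢ² = (49 + 3600)/67² = 3649/4489
Gini = 1 - Σpᵢ² = 1 - 3649/4489 = 0.1871

0.1871


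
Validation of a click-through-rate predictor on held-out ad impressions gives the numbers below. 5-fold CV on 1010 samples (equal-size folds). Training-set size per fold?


Fold size = 1010/5 = 202
Training per fold = 1010 - 202 = 808

808


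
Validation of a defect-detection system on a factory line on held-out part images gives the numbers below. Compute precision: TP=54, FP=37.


Precision = TP/(TP+FP)
= 54/(54+37)
= 54/91 = 59.34%

59.34%


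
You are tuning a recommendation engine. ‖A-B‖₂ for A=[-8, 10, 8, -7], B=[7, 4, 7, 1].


d = √((-8-7)² + (10-4)² + (8-7)² + (-7-1)²)
  = √(225 + 36 + 1 + 64)
  = √326 = 18.0555

18.0555


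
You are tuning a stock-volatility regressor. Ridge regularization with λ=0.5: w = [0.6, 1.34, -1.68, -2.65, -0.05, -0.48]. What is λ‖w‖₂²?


‖w‖₂² = (0.6)² + (1.34)² + (-1.68)² + (-2.65)² + (-0.05)² + (-0.48)²
     = 0.36 + 1.7956 + 2.8224 + 7.0225 + 0.0025 + 0.2304
     = 12.2334
λ·‖w‖₂² = 0.5·12.2334 = 6.1167

6.1167


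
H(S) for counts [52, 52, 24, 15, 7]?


Probabilities: [52/150, 52/150, 24/150, 15/150, 7/150] ≈ [0.3467, 0.3467, 0.16, 0.1, 0.0467]
H = -((52/150)·log₂(52/150) + (52/150)·log₂(52/150) + (24/150)·log₂(24/150) + (15/150)·log₂(15/150) + (7/150)·log₂(7/150))
  = 2.0212 bits

2.0212 bits


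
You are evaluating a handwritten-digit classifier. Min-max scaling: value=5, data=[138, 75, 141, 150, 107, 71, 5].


min=5, max=150
(5-5)/(150-5) = 0/145 = 0.0

0.0


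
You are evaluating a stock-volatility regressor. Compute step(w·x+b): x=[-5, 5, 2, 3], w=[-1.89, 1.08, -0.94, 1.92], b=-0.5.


z = (-5)·(-1.89) + (5)·(1.08) + (2)·(-0.94) + (3)·(1.92) - 0.5
  = 18.23
step(z) = 1 (z≥0)

1


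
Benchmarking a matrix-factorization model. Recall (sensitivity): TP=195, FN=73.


Recall = TP/(TP+FN)
= 195/(195+73)
= 195/268 = 72.76%

72.76%


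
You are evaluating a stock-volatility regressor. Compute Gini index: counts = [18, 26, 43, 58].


Probabilities: [18/145, 26/145, 43/145, 58/145] ≈ [0.1241, 0.1793, 0.2966, 0.4]
Σpᵢ² = (324 + 676 + 1849 + 3364)/145² = 6213/21025
Gini = 1 - Σpᵢ² = 1 - 6213/21025 = 0.7045

0.7045


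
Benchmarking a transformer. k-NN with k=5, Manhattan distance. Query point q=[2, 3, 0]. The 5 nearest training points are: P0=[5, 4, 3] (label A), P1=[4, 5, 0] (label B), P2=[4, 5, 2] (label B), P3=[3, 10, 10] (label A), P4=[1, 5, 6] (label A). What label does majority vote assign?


d(q,P0) = 7  (label A)
d(q,P1) = 4  (label B)
d(q,P2) = 6  (label B)
d(q,P3) = 18  (label A)
d(q,P4) = 9  (label A)
Votes: A=3, B=2
Majority → A

A


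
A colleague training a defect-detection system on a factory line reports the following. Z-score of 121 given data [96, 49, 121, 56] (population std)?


μ = 80.5, σ = 29.4661
z = (121 - 80.5)/29.4661 = 1.3745

1.3745


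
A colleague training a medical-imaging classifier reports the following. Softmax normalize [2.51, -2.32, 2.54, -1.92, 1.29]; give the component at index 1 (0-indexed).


Exponentials: e^2.51=12.3049, e^-2.32=0.0983, e^2.54=12.6797, e^-1.92=0.1466, e^1.29=3.6328
Sum = 28.8623
Softmax = [0.4263, 0.0034, 0.4393, 0.0051, 0.1259]
p[1] = 0.0983/28.8623 = 0.0034

0.0034


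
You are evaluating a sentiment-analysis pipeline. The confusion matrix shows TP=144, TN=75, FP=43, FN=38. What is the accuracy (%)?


Accuracy = (TP+TN)/(TP+TN+FP+FN)
= (144+75)/(300)
= 219/300 = 73.0%

73.0%


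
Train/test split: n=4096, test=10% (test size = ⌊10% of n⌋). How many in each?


Test = ⌊4096·10/100⌋ = 409
Train = 4096 - 409 = 3687

Train: 3687, Test: 409


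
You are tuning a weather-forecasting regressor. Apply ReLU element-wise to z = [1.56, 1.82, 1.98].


ReLU(1.56) = max(0, 1.56) = 1.56
ReLU(1.82) = max(0, 1.82) = 1.82
ReLU(1.98) = max(0, 1.98) = 1.98
result = [1.56, 1.82, 1.98]

[1.56, 1.82, 1.98]


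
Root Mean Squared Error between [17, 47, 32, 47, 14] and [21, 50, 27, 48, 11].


MSE = 60/5 = 12
RMSE = √(60/5) = 3.4641

3.4641


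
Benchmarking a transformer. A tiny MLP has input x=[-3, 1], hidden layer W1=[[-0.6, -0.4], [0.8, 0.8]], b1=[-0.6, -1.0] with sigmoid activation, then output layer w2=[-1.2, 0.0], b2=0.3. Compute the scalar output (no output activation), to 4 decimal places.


z1[0] = (-0.6)·(-3) + (-0.4)·(1) - 0.6 = 0.8
z1[1] = (0.8)·(-3) + (0.8)·(1) - 1.0 = -2.6
h = sigmoid(z1) = [0.69, 0.0691]
output = (-1.2)·(0.69) + (0.0)·(0.0691) + 0.3 = -0.528

-0.528


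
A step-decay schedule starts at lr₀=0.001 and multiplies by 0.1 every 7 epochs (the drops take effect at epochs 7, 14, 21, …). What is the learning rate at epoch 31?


n_drops = ⌊31/7⌋ = 4
lr = 0.001·0.1^4 = 0.001·0.0001 = 0.0000001

0.0000001


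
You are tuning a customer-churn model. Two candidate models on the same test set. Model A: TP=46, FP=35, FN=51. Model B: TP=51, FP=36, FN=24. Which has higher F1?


Model A: P=46/81=0.5679, R=46/97=0.4742, F1=2PR/(P+R)=2TP/(2TP+FP+FN)=92/178=0.5169
Model B: P=51/87=0.5862, R=51/75=0.68, F1=2PR/(P+R)=2TP/(2TP+FP+FN)=102/162=0.6296
0.5169 < 0.6296 → Model B

Model B


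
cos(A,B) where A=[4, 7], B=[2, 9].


A·B = 4·2 + 7·9 = 71
‖A‖ = √65 = 8.0623, ‖B‖ = √85 = 9.2195
cos = 71/(√65·√85) = 71/√5525 = 0.9552

0.9552


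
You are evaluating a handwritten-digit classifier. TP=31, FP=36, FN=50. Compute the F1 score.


Precision = 31/67 = 0.4627
Recall = 31/81 = 0.3827
F1 = 2·P·R/(P+R) = 2·TP/(2·TP+FP+FN) = 62/(62+36+50) = 62/148 = 0.4189

0.4189


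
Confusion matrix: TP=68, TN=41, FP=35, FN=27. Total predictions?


Total = TP + TN + FP + FN
= 68 + 41 + 35 + 27
= 171
(Predicted positive: 103, predicted negative: 68)

171


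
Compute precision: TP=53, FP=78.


Precision = TP/(TP+FP)
= 53/(53+78)
= 53/131 = 40.46%

40.46%


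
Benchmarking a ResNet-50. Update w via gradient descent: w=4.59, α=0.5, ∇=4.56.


w_new = w - α·∇
= 4.59 - 0.5·4.56
= 4.59 - 2.28
= 2.31

2.31


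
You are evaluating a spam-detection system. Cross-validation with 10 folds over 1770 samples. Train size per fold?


Fold size = 1770/10 = 177
Training per fold = 1770 - 177 = 1593

1593


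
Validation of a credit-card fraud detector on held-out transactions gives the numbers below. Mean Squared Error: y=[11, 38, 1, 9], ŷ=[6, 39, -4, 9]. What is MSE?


Squared errors: (11-6)²=25, (38-39)²=1, (1+ 4)²=25, (9-9)²=0
Sum = 51
MSE = 51/4 = 51/4

51/4


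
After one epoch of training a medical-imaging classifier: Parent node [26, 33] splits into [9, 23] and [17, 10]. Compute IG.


Parent = [26, 33], H_parent = 0.9898
H_left = 0.8571 (n=32), H_right = 0.951 (n=27)
H_children = (32/59)·0.8571 + (27/59)·0.951 = 0.9001
IG = 0.9898 - 0.9001 = 0.0897

0.0897


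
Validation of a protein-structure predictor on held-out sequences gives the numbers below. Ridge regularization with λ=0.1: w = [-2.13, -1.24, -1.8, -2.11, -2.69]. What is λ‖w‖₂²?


‖w‖₂² = (-2.13)² + (-1.24)² + (-1.8)² + (-2.11)² + (-2.69)²
     = 4.5369 + 1.5376 + 3.24 + 4.4521 + 7.2361
     = 21.0027
λ·‖w‖₂² = 0.1·21.0027 = 2.10027

2.10027


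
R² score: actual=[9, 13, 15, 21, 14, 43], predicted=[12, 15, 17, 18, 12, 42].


ȳ = 19.1667
SS_res = Σ(y-ŷ)² = 31
SS_tot = Σ(y-ȳ)² = 756.83
R² = 1 - SS_res/SS_tot = 1 - 0.041 = 0.959

0.959


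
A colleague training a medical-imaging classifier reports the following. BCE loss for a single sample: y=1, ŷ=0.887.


BCE = -[y·ln(p) + (1-y)·ln(1-p)]
= -1·ln(0.887) - 0
= -ln(0.887) = 0.1199

0.1199


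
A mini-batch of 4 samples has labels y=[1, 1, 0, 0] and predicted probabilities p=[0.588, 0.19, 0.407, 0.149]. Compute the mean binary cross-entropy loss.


L[0] = -ln(0.588) = 0.531
L[1] = -ln(0.19) = 1.6607
L[2] = -ln(1-0.407) = -ln(0.593) = 0.5226
L[3] = -ln(1-0.149) = -ln(0.851) = 0.1613
mean = (0.531 + 1.6607 + 0.5226 + 0.1613)/4 = 0.7189

0.7189


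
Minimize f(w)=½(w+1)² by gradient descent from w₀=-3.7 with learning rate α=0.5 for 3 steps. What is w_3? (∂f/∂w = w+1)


step 1: grad = -3.7+1 = -2.7; w = -3.7 - 0.5·(-2.7) = -2.35
step 2: grad = -2.35+1 = -1.35; w = -2.35 - 0.5·(-1.35) = -1.675
step 3: grad = -1.675+1 = -0.675; w = -1.675 - 0.5·(-0.675) = -1.3375

-1.3375


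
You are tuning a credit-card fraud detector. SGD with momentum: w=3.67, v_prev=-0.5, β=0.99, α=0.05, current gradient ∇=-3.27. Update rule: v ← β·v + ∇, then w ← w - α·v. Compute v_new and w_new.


v_new = 0.99·-0.5 - 3.27 = -0.495 - 3.27 = -3.765
w_new = 3.67 - 0.05·-3.765 = 3.67 + 0.18825 = 3.85825

v_new=-3.765, w_new=3.85825


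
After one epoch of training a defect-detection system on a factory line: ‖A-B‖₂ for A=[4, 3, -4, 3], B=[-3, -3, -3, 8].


d = √((4+ 3)² + (3+ 3)² + (-4+ 3)² + (3-8)²)
  = √(49 + 36 + 1 + 25)
  = √111 = 10.5357

10.5357


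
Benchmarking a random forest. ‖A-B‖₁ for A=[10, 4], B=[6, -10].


d = |10-6| + |4+ 10|
  = 4 + 14
  = 18

18


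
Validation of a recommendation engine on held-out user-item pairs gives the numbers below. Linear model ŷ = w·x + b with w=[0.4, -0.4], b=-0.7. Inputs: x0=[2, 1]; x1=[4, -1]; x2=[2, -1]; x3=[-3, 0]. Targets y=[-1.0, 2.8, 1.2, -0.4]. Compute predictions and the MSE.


ŷ0 = (0.4)·(2) + (-0.4)·(1) - 0.7 = -0.3
ŷ1 = (0.4)·(4) + (-0.4)·(-1) - 0.7 = 1.3
ŷ2 = (0.4)·(2) + (-0.4)·(-1) - 0.7 = 0.5
ŷ3 = (0.4)·(-3) + (-0.4)·(0) - 0.7 = -1.9
errors² = [0.49, 2.25, 0.49, 2.25]
MSE = 5.4800/4 = 1.37

1.37


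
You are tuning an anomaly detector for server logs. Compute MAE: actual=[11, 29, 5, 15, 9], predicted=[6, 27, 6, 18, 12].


Absolute errors: |11-6|=5, |29-27|=2, |5-6|=1, |15-18|=3, |9-12|=3
Sum = 14
MAE = 14/5 = 14/5

14/5


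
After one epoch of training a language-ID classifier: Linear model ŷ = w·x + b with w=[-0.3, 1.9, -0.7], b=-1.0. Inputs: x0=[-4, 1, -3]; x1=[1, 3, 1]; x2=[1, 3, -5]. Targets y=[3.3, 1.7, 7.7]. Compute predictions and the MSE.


ŷ0 = (-0.3)·(-4) + (1.9)·(1) + (-0.7)·(-3) - 1.0 = 4.2
ŷ1 = (-0.3)·(1) + (1.9)·(3) + (-0.7)·(1) - 1.0 = 3.7
ŷ2 = (-0.3)·(1) + (1.9)·(3) + (-0.7)·(-5) - 1.0 = 7.9
errors² = [0.81, 4.0, 0.04]
MSE = 4.8500/3 = 1.6167

1.6167


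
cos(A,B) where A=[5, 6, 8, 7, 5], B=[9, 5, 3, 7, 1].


A·B = 5·9 + 6·5 + 8·3 + 7·7 + 5·1 = 153
‖A‖ = √199 = 14.1067, ‖B‖ = √165 = 12.8452
cos = 153/(√199·√165) = 153/√32835 = 0.8444

0.8444


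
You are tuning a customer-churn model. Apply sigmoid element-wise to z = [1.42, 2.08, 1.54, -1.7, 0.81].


σ(1.42) = 1/(1+e^-1.42) = 0.8053
σ(2.08) = 1/(1+e^-2.08) = 0.8889
σ(1.54) = 1/(1+e^-1.54) = 0.8235
σ(-1.7) = 1/(1+e^1.7) = 0.1545
σ(0.81) = 1/(1+e^-0.81) = 0.6921
result = [0.8053, 0.8889, 0.8235, 0.1545, 0.6921]

[0.8053, 0.8889, 0.8235, 0.1545, 0.6921]


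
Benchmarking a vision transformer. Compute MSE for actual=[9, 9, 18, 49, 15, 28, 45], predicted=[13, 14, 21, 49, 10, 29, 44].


Squared errors: (9-13)²=16, (9-14)²=25, (18-21)²=9, (49-49)²=0, (15-10)²=25, (28-29)²=1, (45-44)²=1
Sum = 77
MSE = 77/7 = 11

11


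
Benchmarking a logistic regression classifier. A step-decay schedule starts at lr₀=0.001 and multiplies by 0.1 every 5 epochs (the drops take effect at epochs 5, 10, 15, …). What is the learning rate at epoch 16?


n_drops = ⌊16/5⌋ = 3
lr = 0.001·0.1^3 = 0.001·0.001 = 0.000001

0.000001


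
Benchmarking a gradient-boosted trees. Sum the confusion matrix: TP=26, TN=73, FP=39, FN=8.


Total = TP + TN + FP + FN
= 26 + 73 + 39 + 8
= 146
(Predicted positive: 65, predicted negative: 81)

146


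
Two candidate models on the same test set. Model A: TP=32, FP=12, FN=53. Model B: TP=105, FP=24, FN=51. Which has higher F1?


Model A: P=32/44=0.7273, R=32/85=0.3765, F1=2PR/(P+R)=2TP/(2TP+FP+FN)=64/129=0.4961
Model B: P=105/129=0.814, R=105/156=0.6731, F1=2PR/(P+R)=2TP/(2TP+FP+FN)=210/285=0.7368
0.4961 < 0.7368 → Model B

Model B


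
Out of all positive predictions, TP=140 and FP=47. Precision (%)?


Precision = TP/(TP+FP)
= 140/(140+47)
= 140/187 = 74.87%

74.87%


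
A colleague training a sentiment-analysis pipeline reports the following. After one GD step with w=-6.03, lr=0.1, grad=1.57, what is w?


w_new = w - α·∇
= -6.03 - 0.1·1.57
= -6.03 - 0.157
= -6.187

-6.187


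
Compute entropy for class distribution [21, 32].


Probabilities: [21/53, 32/53] ≈ [0.3962, 0.6038]
H = -((21/53)·log₂(21/53) + (32/53)·log₂(32/53))
  = 0.9687 bits

0.9687 bits


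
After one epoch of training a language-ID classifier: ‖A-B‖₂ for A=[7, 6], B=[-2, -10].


d = √((7+ 2)² + (6+ 10)²)
  = √(81 + 256)
  = √337 = 18.3576

18.3576


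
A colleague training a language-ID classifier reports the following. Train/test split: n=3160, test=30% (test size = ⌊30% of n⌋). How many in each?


Test = ⌊3160·30/100⌋ = 948
Train = 3160 - 948 = 2212

Train: 2212, Test: 948


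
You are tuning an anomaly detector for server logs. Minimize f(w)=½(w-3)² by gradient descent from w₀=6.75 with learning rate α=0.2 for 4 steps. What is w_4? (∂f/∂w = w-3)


step 1: grad = 6.75-3 = 3.75; w = 6.75 - 0.2·(3.75) = 6
step 2: grad = 6-3 = 3; w = 6 - 0.2·(3) = 5.4
step 3: grad = 5.4-3 = 2.4; w = 5.4 - 0.2·(2.4) = 4.92
step 4: grad = 4.92-3 = 1.92; w = 4.92 - 0.2·(1.92) = 4.536

4.536


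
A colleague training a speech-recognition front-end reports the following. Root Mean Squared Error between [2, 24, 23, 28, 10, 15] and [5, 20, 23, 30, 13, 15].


MSE = 38/6 = 6.3333
RMSE = √(38/6) = 2.5166

2.5166


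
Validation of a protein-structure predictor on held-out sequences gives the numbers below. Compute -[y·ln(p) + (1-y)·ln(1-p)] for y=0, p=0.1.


BCE = -[y·ln(p) + (1-y)·ln(1-p)]
= -0 - 1·ln(1-0.1)
= -ln(0.9) = 0.1054

0.1054


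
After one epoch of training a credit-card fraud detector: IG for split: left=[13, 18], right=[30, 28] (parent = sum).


Parent = [43, 46], H_parent = 0.9992
H_left = 0.9812 (n=31), H_right = 0.9991 (n=58)
H_children = (31/89)·0.9812 + (58/89)·0.9991 = 0.9929
IG = 0.9992 - 0.9929 = 0.0063

0.0063


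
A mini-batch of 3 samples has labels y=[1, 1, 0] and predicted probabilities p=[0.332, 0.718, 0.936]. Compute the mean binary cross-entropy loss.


L[0] = -ln(0.332) = 1.1026
L[1] = -ln(0.718) = 0.3313
L[2] = -ln(1-0.936) = -ln(0.064) = 2.7489
mean = (1.1026 + 0.3313 + 2.7489)/3 = 1.3943

1.3943


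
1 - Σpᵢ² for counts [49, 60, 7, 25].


Probabilities: [49/141, 60/141, 7/141, 25/141] ≈ [0.3475, 0.4255, 0.0496, 0.1773]
Σpᵢ² = (2401 + 3600 + 49 + 625)/141² = 6675/19881
Gini = 1 - Σpᵢ² = 1 - 6675/19881 = 0.6643

0.6643


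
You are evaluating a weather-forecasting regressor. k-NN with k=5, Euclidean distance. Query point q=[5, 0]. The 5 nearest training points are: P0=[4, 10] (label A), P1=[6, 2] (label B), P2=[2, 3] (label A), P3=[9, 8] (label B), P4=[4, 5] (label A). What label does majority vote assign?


d(q,P0) = 10.0499  (label A)
d(q,P1) = 2.2361  (label B)
d(q,P2) = 4.2426  (label A)
d(q,P3) = 8.9443  (label B)
d(q,P4) = 5.099  (label A)
Votes: A=3, B=2
Majority → A

A


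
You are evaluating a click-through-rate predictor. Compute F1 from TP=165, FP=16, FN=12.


Precision = 165/181 = 0.9116
Recall = 165/177 = 0.9322
F1 = 2·P·R/(P+R) = 2·TP/(2·TP+FP+FN) = 330/(330+16+12) = 330/358 = 0.9218

0.9218
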